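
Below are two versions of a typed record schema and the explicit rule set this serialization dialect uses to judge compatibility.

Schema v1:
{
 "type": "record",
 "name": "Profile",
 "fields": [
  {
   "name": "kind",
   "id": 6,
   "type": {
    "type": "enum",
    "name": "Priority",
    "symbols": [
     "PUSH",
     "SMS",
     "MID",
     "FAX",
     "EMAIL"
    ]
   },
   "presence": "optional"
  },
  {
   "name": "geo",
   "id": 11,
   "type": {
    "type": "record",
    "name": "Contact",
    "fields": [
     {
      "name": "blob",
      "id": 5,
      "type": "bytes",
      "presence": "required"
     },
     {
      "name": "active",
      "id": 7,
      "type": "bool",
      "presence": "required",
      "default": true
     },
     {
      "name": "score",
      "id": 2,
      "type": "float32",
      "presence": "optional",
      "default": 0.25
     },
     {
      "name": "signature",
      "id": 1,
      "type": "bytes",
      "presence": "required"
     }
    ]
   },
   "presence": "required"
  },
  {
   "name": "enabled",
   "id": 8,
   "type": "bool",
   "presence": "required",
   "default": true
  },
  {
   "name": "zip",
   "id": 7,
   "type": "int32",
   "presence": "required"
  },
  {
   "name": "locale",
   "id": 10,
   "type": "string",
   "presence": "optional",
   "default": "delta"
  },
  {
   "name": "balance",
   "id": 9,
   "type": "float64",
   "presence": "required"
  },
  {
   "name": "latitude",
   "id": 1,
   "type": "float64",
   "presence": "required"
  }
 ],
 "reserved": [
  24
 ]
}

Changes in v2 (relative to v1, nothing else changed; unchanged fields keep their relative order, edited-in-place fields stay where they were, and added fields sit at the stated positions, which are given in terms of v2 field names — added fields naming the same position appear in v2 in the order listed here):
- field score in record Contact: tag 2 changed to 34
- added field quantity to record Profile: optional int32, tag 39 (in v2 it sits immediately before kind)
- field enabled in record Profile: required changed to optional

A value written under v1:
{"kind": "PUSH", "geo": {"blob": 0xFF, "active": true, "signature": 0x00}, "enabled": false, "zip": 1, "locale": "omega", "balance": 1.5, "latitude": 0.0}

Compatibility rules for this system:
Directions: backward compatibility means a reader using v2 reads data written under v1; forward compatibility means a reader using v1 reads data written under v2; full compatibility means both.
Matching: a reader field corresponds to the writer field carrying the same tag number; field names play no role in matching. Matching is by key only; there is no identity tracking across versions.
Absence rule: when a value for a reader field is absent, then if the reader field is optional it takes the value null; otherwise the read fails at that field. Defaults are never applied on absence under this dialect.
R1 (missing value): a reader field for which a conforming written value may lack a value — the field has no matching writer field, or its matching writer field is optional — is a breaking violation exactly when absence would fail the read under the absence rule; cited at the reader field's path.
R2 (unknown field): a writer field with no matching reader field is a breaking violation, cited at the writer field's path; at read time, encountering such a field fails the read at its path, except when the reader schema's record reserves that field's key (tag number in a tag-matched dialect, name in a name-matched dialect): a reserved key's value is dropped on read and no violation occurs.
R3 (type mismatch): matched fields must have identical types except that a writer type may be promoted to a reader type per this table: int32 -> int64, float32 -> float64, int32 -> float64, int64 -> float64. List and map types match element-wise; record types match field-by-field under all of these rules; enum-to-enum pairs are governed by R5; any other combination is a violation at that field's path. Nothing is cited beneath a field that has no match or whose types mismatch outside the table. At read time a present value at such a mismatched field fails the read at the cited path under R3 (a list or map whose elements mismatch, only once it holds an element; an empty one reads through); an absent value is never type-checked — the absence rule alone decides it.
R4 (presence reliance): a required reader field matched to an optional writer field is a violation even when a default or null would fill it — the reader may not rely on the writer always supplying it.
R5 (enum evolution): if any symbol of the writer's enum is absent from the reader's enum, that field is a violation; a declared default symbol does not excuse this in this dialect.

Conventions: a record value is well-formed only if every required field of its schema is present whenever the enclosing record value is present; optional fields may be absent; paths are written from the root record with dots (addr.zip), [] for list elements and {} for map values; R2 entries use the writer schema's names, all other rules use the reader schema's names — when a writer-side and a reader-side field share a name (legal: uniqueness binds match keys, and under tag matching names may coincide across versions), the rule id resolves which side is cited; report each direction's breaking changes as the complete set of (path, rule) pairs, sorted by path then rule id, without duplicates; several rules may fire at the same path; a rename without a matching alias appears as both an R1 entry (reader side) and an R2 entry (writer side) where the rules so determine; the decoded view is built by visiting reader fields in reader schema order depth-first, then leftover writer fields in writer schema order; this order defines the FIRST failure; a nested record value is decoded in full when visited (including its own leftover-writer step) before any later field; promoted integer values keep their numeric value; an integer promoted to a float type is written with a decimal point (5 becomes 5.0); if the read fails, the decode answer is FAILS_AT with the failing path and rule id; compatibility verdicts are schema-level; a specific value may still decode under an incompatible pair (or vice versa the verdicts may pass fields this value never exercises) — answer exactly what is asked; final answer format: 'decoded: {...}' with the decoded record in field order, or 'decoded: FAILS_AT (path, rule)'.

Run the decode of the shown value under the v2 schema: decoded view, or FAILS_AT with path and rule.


decoded: {"quantity": null, "kind": "PUSH", "geo": {"blob": 0xFF, "active": true, "score": null, "signature": 0x00}, "enabled": false, "zip": 1, "locale": "omega", "balance": 1.5, "latitude": 0.0}

each type pair in Profile: writer, then reader
decode (reader v2):
  quantity := null (absent, optional -> null)
  kind := "PUSH"
  geo.blob := 0xFF
  geo.active := true
  geo.score := null (absent, optional -> null)
  geo.signature := 0x00
  enabled := false
  zip := 1
  locale := "omega"
  balance := 1.5
  latitude := 0.0
  => decoded: {"quantity": null, "kind": "PUSH", "geo": {"blob": 0xFF, "active": true, "score": null, "signature": 0x00}, "enabled": false, "zip": 1, "locale": "omega", "balance": 1.5, "latitude": 0.0}
checking off the Profile differences that do not matter here:
  field score in record Contact: tag 2 changed to 34 -> a verdict-level change on Profile — the shown value reads the same
  field enabled in record Profile: required changed to optional -> a verdict-level change on Profile — the shown value reads the same


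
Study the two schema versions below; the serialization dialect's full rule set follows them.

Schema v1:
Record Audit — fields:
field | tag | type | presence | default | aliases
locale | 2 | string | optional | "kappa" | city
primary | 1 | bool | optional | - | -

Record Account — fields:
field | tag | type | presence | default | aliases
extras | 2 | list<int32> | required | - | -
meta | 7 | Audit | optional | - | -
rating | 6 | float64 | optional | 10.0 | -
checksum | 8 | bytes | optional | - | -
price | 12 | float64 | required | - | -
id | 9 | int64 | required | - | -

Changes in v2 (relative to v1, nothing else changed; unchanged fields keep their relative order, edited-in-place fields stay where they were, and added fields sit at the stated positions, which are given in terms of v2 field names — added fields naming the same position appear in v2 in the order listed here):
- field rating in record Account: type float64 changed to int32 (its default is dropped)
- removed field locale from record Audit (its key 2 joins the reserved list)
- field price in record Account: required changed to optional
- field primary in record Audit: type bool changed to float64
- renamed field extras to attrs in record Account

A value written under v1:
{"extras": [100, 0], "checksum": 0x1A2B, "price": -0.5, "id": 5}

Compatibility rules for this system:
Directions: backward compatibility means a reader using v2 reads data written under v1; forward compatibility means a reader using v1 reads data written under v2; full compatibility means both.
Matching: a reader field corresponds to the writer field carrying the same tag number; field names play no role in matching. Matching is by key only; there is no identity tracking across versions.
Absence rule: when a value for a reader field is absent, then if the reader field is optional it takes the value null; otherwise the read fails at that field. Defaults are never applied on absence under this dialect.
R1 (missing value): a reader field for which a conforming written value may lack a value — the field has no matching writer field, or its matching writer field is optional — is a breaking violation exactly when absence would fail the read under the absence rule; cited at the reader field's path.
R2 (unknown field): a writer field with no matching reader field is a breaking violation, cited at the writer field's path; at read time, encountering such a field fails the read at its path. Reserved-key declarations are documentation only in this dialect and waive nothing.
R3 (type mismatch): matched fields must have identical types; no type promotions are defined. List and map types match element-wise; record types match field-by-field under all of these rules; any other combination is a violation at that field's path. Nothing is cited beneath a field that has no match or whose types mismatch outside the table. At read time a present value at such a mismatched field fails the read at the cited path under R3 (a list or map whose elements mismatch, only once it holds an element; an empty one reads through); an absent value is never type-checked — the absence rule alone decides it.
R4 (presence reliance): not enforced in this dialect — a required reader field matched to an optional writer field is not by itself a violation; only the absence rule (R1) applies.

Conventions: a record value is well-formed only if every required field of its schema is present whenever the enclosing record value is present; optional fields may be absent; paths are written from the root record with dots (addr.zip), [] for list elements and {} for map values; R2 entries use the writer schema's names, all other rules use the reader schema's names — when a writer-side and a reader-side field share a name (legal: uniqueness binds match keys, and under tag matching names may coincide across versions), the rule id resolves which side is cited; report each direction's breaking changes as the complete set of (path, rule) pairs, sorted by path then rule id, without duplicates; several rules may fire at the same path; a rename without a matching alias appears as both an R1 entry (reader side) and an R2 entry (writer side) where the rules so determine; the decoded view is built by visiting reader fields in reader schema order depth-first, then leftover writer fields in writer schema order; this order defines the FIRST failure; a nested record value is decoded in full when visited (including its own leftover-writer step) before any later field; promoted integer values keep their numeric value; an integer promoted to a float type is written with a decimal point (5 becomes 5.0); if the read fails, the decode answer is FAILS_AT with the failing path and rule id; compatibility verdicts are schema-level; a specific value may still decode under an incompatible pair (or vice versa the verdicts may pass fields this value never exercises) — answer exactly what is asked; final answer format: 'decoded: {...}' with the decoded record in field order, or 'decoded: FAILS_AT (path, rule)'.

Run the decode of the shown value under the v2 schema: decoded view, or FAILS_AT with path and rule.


decoded: {"attrs": [100, 0], "meta": null, "rating": null, "checksum": 0x1A2B, "price": -0.5, "id": 5}

each type pair in Account: writer, then reader
migrating the Account value to v2:
  attrs := [100, 0] (from writer extras)
  meta := null (absent, optional -> null)
  rating := null (absent, optional -> null)
  checksum := 0x1A2B
  price := -0.5
  id := 5
  => decoded: {"attrs": [100, 0], "meta": null, "rating": null, "checksum": 0x1A2B, "price": -0.5, "id": 5}
remaining Account differences; none change what is asked:
  field rating in record Account: type float64 changed to int32 (its default is dropped) -> a verdict-level change on Account — the shown value reads the same
  removed field locale from record Audit (its key 2 joins the reserved list) -> a verdict-level change on Account — the shown value reads the same
  field price in record Account: required changed to optional -> a verdict-level change on Account — the shown value reads the same
  field primary in record Audit: type bool changed to float64 -> a verdict-level change on Account — the shown value reads the same


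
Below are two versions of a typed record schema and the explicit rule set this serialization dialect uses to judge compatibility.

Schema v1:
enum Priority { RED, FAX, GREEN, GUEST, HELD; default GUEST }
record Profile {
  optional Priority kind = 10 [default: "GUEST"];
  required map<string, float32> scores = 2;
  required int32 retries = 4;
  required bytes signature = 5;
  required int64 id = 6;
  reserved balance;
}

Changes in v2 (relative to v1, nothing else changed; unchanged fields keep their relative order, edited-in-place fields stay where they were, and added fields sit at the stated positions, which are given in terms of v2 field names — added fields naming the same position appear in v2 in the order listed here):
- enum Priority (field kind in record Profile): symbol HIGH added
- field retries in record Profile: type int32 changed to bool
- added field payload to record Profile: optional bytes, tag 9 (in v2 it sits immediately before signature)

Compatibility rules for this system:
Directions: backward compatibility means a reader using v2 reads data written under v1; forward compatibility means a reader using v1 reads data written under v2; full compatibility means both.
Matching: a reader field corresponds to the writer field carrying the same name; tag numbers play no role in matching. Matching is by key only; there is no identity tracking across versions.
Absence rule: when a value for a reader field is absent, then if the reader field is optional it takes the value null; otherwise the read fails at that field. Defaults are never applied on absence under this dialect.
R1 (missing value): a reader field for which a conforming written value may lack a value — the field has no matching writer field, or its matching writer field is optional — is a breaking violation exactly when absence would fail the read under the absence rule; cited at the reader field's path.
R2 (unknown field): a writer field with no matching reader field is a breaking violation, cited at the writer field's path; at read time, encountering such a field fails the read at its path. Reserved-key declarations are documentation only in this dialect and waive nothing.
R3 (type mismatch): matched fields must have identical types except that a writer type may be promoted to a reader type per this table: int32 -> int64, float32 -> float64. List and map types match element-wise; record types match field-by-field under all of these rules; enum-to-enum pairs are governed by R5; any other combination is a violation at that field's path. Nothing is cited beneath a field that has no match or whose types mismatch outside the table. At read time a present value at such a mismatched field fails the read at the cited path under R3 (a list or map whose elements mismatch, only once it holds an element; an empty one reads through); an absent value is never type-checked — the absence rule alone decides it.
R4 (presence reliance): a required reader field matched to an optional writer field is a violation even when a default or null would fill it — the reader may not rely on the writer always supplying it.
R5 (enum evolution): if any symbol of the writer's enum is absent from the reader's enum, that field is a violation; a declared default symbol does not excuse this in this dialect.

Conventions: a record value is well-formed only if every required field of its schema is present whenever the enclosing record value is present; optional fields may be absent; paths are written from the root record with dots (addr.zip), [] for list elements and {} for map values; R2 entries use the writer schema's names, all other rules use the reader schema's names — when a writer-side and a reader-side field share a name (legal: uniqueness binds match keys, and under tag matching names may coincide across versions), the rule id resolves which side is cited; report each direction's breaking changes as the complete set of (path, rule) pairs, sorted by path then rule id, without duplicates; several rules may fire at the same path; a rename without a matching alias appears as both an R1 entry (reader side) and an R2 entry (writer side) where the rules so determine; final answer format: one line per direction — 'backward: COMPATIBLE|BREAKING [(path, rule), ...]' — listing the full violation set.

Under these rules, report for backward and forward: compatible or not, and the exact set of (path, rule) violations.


each type pair in Profile: writer, then reader
backward on Profile — v2 reading data written by v1:
  kind: Priority -> Priority, writer optional; from kind
  scores: map<string, float32> -> map<string, float32>, writer required; from scores
  retries: int32 -> bool, writer required; from retries
  no writer field matches reader payload
  signature: bytes -> bytes, writer required; from signature
  id: int64 -> int64, writer required; from id
  R3 fires at retries
  => backward: BREAKING (1)
forward on Profile — v1 reading data written by v2:
  kind: Priority -> Priority, writer optional; from kind
  scores: map<string, float32> -> map<string, float32>, writer required; from scores
  retries: bool -> int32, writer required; from retries
  signature: bytes -> bytes, writer required; from signature
  id: int64 -> int64, writer required; from id
  writer field payload has no reader counterpart
  R5 fires at kind
  R2 fires at payload
  R3 fires at retries
  => forward: BREAKING (3)

backward: BREAKING [(retries, R3)]; forward: BREAKING [(kind, R5), (payload, R2), (retries, R3)]


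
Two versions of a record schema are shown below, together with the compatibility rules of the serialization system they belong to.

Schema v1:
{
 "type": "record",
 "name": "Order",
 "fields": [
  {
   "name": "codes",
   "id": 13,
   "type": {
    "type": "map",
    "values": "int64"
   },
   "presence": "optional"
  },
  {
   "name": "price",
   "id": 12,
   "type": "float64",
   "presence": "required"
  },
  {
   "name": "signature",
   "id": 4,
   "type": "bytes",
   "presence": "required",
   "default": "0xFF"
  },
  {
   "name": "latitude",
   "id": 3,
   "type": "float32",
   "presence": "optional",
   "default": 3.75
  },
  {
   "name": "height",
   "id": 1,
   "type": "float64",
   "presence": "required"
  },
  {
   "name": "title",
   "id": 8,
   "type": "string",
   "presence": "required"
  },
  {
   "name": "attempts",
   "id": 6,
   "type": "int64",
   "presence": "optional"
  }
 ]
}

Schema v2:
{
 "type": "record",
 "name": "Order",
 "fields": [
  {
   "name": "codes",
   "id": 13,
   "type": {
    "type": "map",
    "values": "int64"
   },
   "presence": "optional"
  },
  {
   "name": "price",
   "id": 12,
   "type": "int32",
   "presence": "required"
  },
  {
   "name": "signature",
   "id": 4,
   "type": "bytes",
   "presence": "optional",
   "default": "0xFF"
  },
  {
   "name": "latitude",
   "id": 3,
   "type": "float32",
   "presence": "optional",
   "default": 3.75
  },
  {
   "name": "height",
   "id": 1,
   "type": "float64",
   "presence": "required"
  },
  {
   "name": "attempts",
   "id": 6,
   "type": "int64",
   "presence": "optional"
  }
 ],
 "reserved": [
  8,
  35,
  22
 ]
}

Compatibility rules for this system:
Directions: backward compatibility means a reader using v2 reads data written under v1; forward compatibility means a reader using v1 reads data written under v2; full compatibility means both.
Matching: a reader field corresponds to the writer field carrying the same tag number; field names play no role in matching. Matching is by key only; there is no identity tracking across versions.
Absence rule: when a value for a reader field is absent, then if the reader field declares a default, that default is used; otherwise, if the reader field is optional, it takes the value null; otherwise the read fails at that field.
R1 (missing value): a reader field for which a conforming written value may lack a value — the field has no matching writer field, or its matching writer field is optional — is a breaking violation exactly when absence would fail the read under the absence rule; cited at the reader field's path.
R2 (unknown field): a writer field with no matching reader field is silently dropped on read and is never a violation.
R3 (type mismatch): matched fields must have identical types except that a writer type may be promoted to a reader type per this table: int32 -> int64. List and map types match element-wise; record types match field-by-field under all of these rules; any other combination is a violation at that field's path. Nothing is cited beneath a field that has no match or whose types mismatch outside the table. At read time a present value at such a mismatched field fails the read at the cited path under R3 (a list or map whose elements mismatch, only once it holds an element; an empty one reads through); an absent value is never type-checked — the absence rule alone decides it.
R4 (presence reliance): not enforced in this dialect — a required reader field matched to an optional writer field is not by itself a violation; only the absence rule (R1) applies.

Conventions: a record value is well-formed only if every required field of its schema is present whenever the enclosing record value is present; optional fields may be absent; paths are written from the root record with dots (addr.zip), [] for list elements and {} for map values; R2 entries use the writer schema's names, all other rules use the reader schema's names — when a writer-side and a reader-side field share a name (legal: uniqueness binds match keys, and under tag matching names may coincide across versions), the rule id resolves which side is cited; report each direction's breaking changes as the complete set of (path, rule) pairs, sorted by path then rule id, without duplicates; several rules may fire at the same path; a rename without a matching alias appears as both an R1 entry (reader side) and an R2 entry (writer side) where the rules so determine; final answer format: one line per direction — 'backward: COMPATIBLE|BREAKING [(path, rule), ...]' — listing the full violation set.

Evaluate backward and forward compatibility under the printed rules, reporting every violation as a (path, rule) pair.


in Order below, arrows point writer -> reader
checking backward for Order: reader v2 against writer v1:
  codes: map<string, int64> -> map<string, int64>, writer optional; from codes
  price: float64 -> int32, writer required; from price
  signature: bytes -> bytes, writer required; from signature
  latitude: float32 -> float32, writer optional; from latitude
  height: float64 -> float64, writer required; from height
  attempts: int64 -> int64, writer optional; from attempts
  title (writer side), unknown to reader
  violation R3 at price
  => backward: BREAKING (1)
checking forward for Order: reader v1 against writer v2:
  codes: map<string, int64> -> map<string, int64>, writer optional; from codes
  price: int32 -> float64, writer required; from price
  signature: bytes -> bytes, writer optional; from signature
  latitude: float32 -> float32, writer optional; from latitude
  height: float64 -> float64, writer required; from height
  no writer field matches reader title
  attempts: int64 -> int64, writer optional; from attempts
  violation R3 at price
  violation R1 at title
  => forward: BREAKING (2)

backward: BREAKING [(price, R3)]; forward: BREAKING [(price, R3), (title, R1)]


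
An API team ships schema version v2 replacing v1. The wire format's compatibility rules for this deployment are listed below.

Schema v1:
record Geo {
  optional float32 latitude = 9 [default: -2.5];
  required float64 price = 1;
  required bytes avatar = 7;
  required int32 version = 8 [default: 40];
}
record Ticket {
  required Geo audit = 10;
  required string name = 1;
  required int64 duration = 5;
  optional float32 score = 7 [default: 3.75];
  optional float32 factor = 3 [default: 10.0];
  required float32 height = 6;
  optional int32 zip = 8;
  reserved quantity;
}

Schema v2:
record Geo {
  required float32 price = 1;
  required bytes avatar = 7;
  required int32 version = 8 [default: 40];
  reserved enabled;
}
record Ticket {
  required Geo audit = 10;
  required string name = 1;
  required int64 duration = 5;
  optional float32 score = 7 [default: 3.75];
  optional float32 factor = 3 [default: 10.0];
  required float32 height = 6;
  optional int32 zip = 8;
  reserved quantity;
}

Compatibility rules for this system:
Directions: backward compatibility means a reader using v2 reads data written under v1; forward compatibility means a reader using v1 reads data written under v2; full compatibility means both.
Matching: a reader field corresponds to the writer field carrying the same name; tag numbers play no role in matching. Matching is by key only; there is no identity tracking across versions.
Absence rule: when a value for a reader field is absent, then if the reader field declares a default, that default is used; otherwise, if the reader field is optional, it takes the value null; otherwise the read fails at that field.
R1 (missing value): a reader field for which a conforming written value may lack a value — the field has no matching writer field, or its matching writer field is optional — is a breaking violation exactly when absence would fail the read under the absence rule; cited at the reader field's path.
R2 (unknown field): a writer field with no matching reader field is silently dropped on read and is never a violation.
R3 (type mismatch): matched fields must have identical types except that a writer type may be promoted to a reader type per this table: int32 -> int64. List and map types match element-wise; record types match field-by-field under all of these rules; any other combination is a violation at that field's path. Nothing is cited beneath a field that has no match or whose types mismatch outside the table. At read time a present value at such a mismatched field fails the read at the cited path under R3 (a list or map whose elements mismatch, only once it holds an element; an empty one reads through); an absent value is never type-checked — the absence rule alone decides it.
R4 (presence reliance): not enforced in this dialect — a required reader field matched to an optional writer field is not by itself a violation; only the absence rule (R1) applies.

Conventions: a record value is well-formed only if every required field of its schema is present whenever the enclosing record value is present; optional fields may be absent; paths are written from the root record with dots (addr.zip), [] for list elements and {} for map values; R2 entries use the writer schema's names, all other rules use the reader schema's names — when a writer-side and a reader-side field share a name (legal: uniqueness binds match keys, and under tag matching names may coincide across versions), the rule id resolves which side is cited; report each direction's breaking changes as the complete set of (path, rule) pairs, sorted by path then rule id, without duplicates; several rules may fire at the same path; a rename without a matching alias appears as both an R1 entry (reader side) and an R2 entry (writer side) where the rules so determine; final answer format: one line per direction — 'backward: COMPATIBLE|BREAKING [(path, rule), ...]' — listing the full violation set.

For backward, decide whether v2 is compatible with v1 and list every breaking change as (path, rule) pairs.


backward: BREAKING [(audit.price, R3)]

arrows below run writer -> reader for Ticket
backward for Ticket (reader v2, writer v1):
  Geo -> Geo, writer required: audit aligns to audit
  string -> string, writer required: name aligns to name
  int64 -> int64, writer required: duration aligns to duration
  float32 -> float32, writer optional: score aligns to score
  float32 -> float32, writer optional: factor aligns to factor
  float32 -> float32, writer required: height aligns to height
  int32 -> int32, writer optional: zip aligns to zip
  float64 -> float32, writer required: audit.price aligns to audit.price
  bytes -> bytes, writer required: audit.avatar aligns to audit.avatar
  int32 -> int32, writer required: audit.version aligns to audit.version
  writer field audit.latitude has no reader counterpart
  breaking: (audit.price, R3)
  backward on Ticket therefore BREAKING (1)
the rest of the Ticket diff is inert for this question:
  removed field latitude from record Geo -> triggers nothing under Ticket's printed rules — same verdict


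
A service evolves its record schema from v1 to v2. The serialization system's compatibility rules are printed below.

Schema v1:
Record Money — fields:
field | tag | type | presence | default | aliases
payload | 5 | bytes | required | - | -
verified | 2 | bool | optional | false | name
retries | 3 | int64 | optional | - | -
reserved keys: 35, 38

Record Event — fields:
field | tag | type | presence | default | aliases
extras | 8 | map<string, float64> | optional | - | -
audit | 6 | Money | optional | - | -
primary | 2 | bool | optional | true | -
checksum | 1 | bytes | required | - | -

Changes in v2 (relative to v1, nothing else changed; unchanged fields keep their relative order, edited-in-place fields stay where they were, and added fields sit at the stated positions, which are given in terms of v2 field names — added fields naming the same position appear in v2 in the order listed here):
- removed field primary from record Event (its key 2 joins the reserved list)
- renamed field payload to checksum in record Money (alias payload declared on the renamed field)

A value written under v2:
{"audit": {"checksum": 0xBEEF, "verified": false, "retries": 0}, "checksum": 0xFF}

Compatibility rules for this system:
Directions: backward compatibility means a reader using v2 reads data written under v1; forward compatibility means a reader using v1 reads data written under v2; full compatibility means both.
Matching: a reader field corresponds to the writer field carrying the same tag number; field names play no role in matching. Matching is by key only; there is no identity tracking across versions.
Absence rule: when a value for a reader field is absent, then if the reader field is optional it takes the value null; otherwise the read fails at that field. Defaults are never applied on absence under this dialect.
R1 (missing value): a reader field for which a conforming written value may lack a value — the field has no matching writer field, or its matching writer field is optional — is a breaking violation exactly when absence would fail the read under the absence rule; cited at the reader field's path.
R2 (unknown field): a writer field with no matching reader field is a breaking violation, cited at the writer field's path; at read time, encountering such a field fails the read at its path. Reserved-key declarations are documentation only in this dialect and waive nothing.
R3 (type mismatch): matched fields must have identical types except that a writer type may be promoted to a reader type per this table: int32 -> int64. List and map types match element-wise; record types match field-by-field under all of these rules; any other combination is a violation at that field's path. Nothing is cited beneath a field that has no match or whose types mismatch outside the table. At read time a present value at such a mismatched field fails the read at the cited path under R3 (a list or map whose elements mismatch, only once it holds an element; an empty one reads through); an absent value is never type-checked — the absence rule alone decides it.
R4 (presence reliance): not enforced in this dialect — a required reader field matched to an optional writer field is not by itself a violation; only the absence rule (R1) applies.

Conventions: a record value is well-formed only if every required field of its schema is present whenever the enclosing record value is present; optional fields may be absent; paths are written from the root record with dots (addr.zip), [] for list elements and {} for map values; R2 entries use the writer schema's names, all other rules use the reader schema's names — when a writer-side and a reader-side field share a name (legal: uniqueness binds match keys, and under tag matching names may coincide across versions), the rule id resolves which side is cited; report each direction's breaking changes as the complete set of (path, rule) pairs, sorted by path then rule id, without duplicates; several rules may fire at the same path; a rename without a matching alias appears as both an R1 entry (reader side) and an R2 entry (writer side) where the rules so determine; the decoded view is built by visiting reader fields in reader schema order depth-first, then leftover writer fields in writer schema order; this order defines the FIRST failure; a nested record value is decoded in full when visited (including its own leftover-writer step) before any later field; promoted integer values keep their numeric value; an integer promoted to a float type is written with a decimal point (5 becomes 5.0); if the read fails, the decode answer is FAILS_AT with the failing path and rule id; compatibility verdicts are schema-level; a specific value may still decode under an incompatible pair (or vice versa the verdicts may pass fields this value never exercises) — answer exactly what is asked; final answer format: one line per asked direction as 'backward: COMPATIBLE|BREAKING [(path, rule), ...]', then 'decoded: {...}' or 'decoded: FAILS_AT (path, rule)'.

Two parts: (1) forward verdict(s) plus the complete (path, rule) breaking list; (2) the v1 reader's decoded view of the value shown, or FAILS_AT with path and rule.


forward: COMPATIBLE []; decoded: {"extras": null, "audit": {"payload": 0xBEEF, "verified": false, "retries": 0}, "primary": null, "checksum": 0xFF}

arrows below run writer -> reader for Event
forward for Event (reader v1, writer v2):
  map<string, float64> -> map<string, float64>, writer optional: extras aligns to extras
  Money -> Money, writer optional: audit aligns to audit
  primary: no writer-side match
  bytes -> bytes, writer required: checksum aligns to checksum
  bytes -> bytes, writer required: audit.payload aligns to audit.checksum
  bool -> bool, writer optional: audit.verified aligns to audit.verified
  int64 -> int64, writer optional: audit.retries aligns to audit.retries
  => no violations; forward on Event: COMPATIBLE
decode (reader v1):
  extras := null (absent, optional -> null)
  audit.payload := 0xBEEF (from writer checksum)
  audit.verified := false
  audit.retries := 0
  primary := null (absent, optional -> null)
  checksum := 0xFF
  => decoded: {"extras": null, "audit": {"payload": 0xBEEF, "verified": false, "retries": 0}, "primary": null, "checksum": 0xFF}
remaining Event differences; none change what is asked:
  removed field primary from record Event (its key 2 joins the reserved list) -> matters only for Event's backward compatibility — outside the asked direction
  renamed field payload to checksum in record Money (alias payload declared on the renamed field) -> inert for the asked Event verdict: nothing fires


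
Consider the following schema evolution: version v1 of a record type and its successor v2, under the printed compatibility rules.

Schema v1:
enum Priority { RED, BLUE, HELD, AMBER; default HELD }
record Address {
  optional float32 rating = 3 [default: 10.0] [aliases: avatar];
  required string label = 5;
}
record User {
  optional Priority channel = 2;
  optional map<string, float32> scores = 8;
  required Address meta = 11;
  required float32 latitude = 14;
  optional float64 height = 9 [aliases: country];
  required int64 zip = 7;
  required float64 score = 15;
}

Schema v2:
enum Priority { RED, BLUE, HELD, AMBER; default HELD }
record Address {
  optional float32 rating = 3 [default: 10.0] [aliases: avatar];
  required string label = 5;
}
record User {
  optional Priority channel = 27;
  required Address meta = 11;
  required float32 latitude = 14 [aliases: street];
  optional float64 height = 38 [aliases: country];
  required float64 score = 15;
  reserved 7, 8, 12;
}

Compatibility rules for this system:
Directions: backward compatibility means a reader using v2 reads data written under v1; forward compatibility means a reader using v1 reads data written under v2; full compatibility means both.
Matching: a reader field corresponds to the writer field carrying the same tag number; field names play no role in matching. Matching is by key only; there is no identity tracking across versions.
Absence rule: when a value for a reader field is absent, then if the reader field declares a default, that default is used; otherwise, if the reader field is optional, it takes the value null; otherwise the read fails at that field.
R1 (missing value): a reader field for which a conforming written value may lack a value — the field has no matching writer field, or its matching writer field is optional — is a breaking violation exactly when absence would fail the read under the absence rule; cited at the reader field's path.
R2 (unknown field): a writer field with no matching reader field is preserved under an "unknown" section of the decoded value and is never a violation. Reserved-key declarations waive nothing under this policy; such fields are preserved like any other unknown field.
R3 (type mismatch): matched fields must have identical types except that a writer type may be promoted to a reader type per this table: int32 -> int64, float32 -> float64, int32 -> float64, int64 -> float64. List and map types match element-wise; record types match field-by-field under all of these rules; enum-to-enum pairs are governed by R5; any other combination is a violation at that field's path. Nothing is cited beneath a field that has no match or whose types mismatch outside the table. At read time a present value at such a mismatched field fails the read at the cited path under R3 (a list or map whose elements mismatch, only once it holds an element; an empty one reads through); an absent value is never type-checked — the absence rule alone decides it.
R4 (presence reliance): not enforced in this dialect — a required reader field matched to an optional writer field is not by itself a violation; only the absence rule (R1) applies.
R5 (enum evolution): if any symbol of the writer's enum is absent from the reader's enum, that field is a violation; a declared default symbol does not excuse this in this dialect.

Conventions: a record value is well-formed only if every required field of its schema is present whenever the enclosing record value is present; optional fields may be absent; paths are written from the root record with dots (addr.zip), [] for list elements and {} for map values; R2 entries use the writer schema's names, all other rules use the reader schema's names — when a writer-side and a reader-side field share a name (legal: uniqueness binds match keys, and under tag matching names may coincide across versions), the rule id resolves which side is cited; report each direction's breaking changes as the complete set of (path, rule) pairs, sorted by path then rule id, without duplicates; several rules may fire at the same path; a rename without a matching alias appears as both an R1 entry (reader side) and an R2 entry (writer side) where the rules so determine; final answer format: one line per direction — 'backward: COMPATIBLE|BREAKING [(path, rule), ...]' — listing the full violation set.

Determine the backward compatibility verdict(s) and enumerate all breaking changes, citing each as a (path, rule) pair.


each type pair in User: writer, then reader
backward on User — v2 reading data written by v1:
  channel: no writer-side match
  meta: paired with writer meta (Address -> Address; writer required)
  latitude: paired with writer latitude (float32 -> float32; writer required)
  height: no writer-side match
  score: paired with writer score (float64 -> float64; writer required)
  leftover writer field: channel
  leftover writer field: scores
  leftover writer field: height
  leftover writer field: zip
  meta.rating: paired with writer meta.rating (float32 -> float32; writer optional)
  meta.label: paired with writer meta.label (string -> string; writer required)
  => backward: COMPATIBLE
the other User changes do not affect what is asked:
  field channel in record User: tag 2 changed to 27 -> no rule fires on it in User's dialect; the asked verdict holds
  field height in record User: tag 9 changed to 38 -> no rule fires on it in User's dialect; the asked verdict holds
  removed field zip from record User (its key 7 joins the reserved list) -> its effect on User is confined to the forward direction, not asked
  removed field scores from record User (its key 8 joins the reserved list) -> no rule fires on it in User's dialect; the asked verdict holds

backward: COMPATIBLE []
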